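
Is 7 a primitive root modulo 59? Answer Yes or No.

φ(59) = 59 − 1 = 58 = 2 · 29.
Test 7^(58/q) mod 59 for each prime factor q of 58:
7^29 ≡ 1 (mod 59)  [q = 2: ≡ 1 ✗]
7^2 ≡ 49 (mod 59)  [q = 29: ≢ 1 ✓]
7^29 ≡ 1 shows ord(7) | 29, strictly less than φ(59); not a primitive root.

No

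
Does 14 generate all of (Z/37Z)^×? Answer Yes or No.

No

φ(37) = 37 − 1 = 36 = 2^2 · 3^2.
It suffices to check that the order of 14 is not a proper divisor of 36: compute 14^(36/q) for q ∈ {2, 3}.
14^18 ≡ 36 (mod 37)  [q = 2: ≢ 1 ✓]
14^12 ≡ 1 (mod 37)  [q = 3: ≡ 1 ✗]
The check at q = 3 fails, so 14 generates a proper subgroup.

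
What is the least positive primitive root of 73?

φ(73) = 73 − 1 = 72 = 2^3 · 3^2.
g is a primitive root iff g^(72/q) ≢ 1 (mod 73) for each prime q ∈ {2, 3}.
g = 2: 2^36 ≡ 1 — hits 1, so not a primitive root.
g = 3: 3^36 ≡ 1 — hits 1, so not a primitive root.
g = 4: 4^36 ≡ 1 — hits 1, so not a primitive root.
g = 5: 5^36 ≡ 72; 5^24 ≡ 8 — none is 1, so 5 is a primitive root.
So 5 is the smallest generator of (Z/73Z)^×.

5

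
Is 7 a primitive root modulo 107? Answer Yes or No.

Yes

φ(107) = 107 − 1 = 106 = 2 · 53.
7 is a primitive root mod 107 iff 7^(φ(107)/q) ≢ 1 for every prime q | φ(107), i.e. q ∈ {2, 53}.
7^53 ≡ 106 (mod 107)  [q = 2: ≢ 1 ✓]
7^2 ≡ 49 (mod 107)  [q = 53: ≢ 1 ✓]
All checks pass, so 7 has order 106 and is a primitive root modulo 107.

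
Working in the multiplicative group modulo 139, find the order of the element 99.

69

ord(99) | φ(139) = 139 − 1 = 138 = 2 · 3 · 23.
Divisors of 138: 1, 2, 3, 6, 23, 46, 69, 138.
Check 99^d mod 139 for each divisor in increasing order:
99^1 ≡ 99 (mod 139)
99^2 ≡ 71 (mod 139)
99^3 ≡ 79 (mod 139)
99^6 ≡ 125 (mod 139)
99^23 ≡ 96 (mod 139)
99^46 ≡ 42 (mod 139)
99^69 ≡ 1 (mod 139) ✓
The smallest such exponent is 69, so the order of 99 is 69.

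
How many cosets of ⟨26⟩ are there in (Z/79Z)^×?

2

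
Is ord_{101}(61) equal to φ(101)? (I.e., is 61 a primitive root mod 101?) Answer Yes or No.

Yes

φ(101) = 101 − 1 = 100 = 2^2 · 5^2.
It suffices to check that the order of 61 is not a proper divisor of 100: compute 61^(100/q) for q ∈ {2, 5}.
61^50 ≡ 100 (mod 101)  [q = 2: ≢ 1 ✓]
61^20 ≡ 36 (mod 101)  [q = 5: ≢ 1 ✓]
Every test exponent gives a nontrivial residue, hence 61 generates the full group.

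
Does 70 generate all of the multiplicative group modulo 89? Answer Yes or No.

Yes

φ(89) = 89 − 1 = 88 = 2^3 · 11.
70 is a primitive root mod 89 iff 70^(φ(89)/q) ≢ 1 for every prime q | φ(89), i.e. q ∈ {2, 11}.
70^44 ≡ 88 (mod 89)  [q = 2: ≢ 1 ✓]
70^8 ≡ 2 (mod 89)  [q = 11: ≢ 1 ✓]
Every test exponent gives a nontrivial residue, hence 70 generates the full group.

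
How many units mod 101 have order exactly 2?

1

φ(101) = 101 − 1 = 100 = 2^2 · 5^2.
In a cyclic group of order 100, there are φ(d) elements of order d for each divisor d of 100, and zero for non-divisors.
2 | 100, and φ(2) = 2 − 1 = 1.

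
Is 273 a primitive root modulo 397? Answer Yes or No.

φ(397) = 397 − 1 = 396 = 2^2 · 3^2 · 11.
An element g generates (Z/397Z)^× iff g^(396/q) ≢ 1 (mod 397) for each prime q ∈ {2, 3, 11}.
273^198 ≡ 1 (mod 397)  [q = 2: ≡ 1 ✗]
273^132 ≡ 1 (mod 397)  [q = 3: ≡ 1 ✗]
273^36 ≡ 167 (mod 397)  [q = 11: ≢ 1 ✓]
Since 273^198 ≡ 1, the order of 273 divides 198 < 396, so 273 is not a primitive root.

No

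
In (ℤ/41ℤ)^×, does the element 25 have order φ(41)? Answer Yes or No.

No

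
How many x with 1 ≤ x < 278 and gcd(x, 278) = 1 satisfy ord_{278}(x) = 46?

φ(278) = φ(2)·φ(139) = 1·138 = 138 = 2 · 3 · 23.
Since (Z/278Z)^× is cyclic of order 138, the number of elements of order d is φ(d) when d | 138 and 0 otherwise.
46 = 2 · 23 divides 138, and φ(46) = 22.

22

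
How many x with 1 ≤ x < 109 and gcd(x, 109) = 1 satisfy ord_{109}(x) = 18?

6

φ(109) = 109 − 1 = 108 = 2^2 · 3^3.
(Z/109Z)^× is cyclic (|G| = 108); a cyclic group of order m has exactly φ(d) elements of each order d | m, and none otherwise.
18 = 2 · 3^2 divides 108, and φ(18) = 6.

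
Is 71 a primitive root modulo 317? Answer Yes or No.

φ(317) = 317 − 1 = 316 = 2^2 · 79.
71 is a primitive root mod 317 iff 71^(φ(317)/q) ≢ 1 for every prime q | φ(317), i.e. q ∈ {2, 79}.
71^158 ≡ 316 (mod 317)  [q = 2: ≢ 1 ✓]
71^4 ≡ 10 (mod 317)  [q = 79: ≢ 1 ✓]
None equal 1, so ord_317(71) = 316: 71 is a primitive root.

Yes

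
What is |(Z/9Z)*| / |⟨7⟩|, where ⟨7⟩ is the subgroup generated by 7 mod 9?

2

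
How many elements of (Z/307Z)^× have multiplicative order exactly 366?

0

φ(307) = 307 − 1 = 306 = 2 · 3^2 · 17.
(Z/307Z)^× is cyclic (|G| = 306); a cyclic group of order m has exactly φ(d) elements of each order d | m, and none otherwise.
Since 366 ∤ 306, the count is 0.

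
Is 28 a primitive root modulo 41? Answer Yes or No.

φ(41) = 41 − 1 = 40 = 2^3 · 5.
It suffices to check that the order of 28 is not a proper divisor of 40: compute 28^(40/q) for q ∈ {2, 5}.
28^20 ≡ 40 (mod 41)  [q = 2: ≢ 1 ✓]
28^8 ≡ 10 (mod 41)  [q = 5: ≢ 1 ✓]
Every test exponent gives a nontrivial residue, hence 28 generates the full group.

Yes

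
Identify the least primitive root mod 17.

3

φ(17) = 17 − 1 = 16 = 2^4.
g is a primitive root iff g^(16/q) ≢ 1 (mod 17) for each prime q ∈ {2}.
g = 2: 2^8 ≡ 1 — hits 1, so not a primitive root.
g = 3: 3^8 ≡ 16 — none is 1, so 3 is a primitive root.
So 3 is the smallest generator of (Z/17Z)^×.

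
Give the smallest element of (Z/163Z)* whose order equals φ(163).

2

φ(163) = 163 − 1 = 162 = 2 · 3^4.
Test candidates g = 2, 3, … against the prime factors q ∈ {2, 3} of φ(163): g is a generator iff g^(162/q) ≢ 1 for every such q.
g = 2: 2^81 ≡ 162; 2^54 ≡ 104 — none is 1, so 2 is a primitive root.
The smallest primitive root modulo 163 is 2.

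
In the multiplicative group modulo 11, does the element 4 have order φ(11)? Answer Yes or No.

φ(11) = 11 − 1 = 10 = 2 · 5.
An element g generates (Z/11Z)^× iff g^(10/q) ≢ 1 (mod 11) for each prime q ∈ {2, 5}.
4^5 ≡ 1 (mod 11)  [q = 2: ≡ 1 ✗]
4^2 ≡ 5 (mod 11)  [q = 5: ≢ 1 ✓]
The check at q = 2 fails, so 4 generates a proper subgroup.

No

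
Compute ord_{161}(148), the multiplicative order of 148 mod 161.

22

ord(148) | φ(161) = φ(7·23) = (7−1)·(23−1) = 6·22 = 132 = 2^2 · 3 · 11.
Divisors of 132: 1, 2, 3, 4, 6, 11, 12, 22, 33, 44, 66, 132.
Evaluate successive powers at the divisors of 132:
148^1 ≡ 148 (mod 161)
148^2 ≡ 8 (mod 161)
148^3 ≡ 57 (mod 161)
148^4 ≡ 64 (mod 161)
148^6 ≡ 29 (mod 161)
148^11 ≡ 22 (mod 161)
148^12 ≡ 36 (mod 161)
148^22 ≡ 1 (mod 161) ✓
So ord_161(148) = 22.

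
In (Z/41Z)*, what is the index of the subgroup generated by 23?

4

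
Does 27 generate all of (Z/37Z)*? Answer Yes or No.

No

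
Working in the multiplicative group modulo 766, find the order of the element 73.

191

ord(73) | φ(766) = φ(2)·φ(383) = 1·382 = 382 = 2 · 191.
Divisors of 382: 1, 2, 191, 382.
Compute 73^d (mod 766) for the divisors d until we hit 1:
73^1 ≡ 73 (mod 766)
73^2 ≡ 733 (mod 766)
73^191 ≡ 1 (mod 766) ✓
The smallest such exponent is 191, so the order of 73 is 191.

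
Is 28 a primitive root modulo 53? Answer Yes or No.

φ(53) = 53 − 1 = 52 = 2^2 · 13.
Test 28^(52/q) mod 53 for each prime factor q of 52:
28^26 ≡ 1 (mod 53)  [q = 2: ≡ 1 ✗]
28^4 ≡ 15 (mod 53)  [q = 13: ≢ 1 ✓]
The check at q = 2 fails, so 28 generates a proper subgroup.

No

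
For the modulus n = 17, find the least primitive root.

3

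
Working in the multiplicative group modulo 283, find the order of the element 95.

141

The order of 95 must divide φ(283) = 283 − 1 = 282 = 2 · 3 · 47.
Divisors of 282: 1, 2, 3, 6, 47, 94, 141, 282.
Test each divisor d:
95^1 ≡ 95
95^2 ≡ 252
95^3 ≡ 168
95^6 ≡ 207
95^47 ≡ 238
95^94 ≡ 44
95^141 ≡ 1
Therefore the multiplicative order of 95 modulo 283 is 141.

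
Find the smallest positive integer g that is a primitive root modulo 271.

φ(271) = 271 − 1 = 270 = 2 · 3^3 · 5.
Test candidates g = 2, 3, … against the prime factors q ∈ {2, 3, 5} of φ(271): g is a generator iff g^(270/q) ≢ 1 for every such q.
g = 2: 2^135 ≡ 1 — hits 1, so not a primitive root.
g = 3: 3^135 ≡ 270; 3^90 ≡ 1 — hits 1, so not a primitive root.
g = 4: 4^135 ≡ 1 — hits 1, so not a primitive root.
g = 5: 5^135 ≡ 1 — hits 1, so not a primitive root.
g = 6: 6^135 ≡ 270; 6^90 ≡ 242; 6^54 ≡ 10 — none is 1, so 6 is a primitive root.
Hence the least primitive root of 271 is 6.

6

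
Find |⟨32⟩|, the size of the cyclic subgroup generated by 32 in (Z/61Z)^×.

ord(32) | φ(61) = 61 − 1 = 60 = 2^2 · 3 · 5.
Divisors of 60: 1, 2, 3, 4, 5, 6, 10, 12, 15, 20, 30, 60.
Compute 32^d (mod 61) for the divisors d until we hit 1:
32^1 ≡ 32 (mod 61)
32^2 ≡ 48 (mod 61)
32^3 ≡ 11 (mod 61)
32^4 ≡ 47 (mod 61)
32^5 ≡ 40 (mod 61)
32^6 ≡ 60 (mod 61)
32^10 ≡ 14 (mod 61)
32^12 ≡ 1 (mod 61) ✓
So ord_61(32) = 12.

12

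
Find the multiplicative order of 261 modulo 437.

The order of 261 must divide φ(437) = φ(19·23) = (19−1)·(23−1) = 18·22 = 396 = 2^2 · 3^2 · 11.
Divisors of 396: 1, 2, 3, 4, 6, 9, 11, 12, 18, 22, 33, 36, 44, 66, 99, 132, 198, 396.
Compute 261^d (mod 437) for the divisors d until we hit 1:
261^1 ≡ 261 (mod 437)
261^2 ≡ 386 (mod 437)
261^3 ≡ 236 (mod 437)
261^4 ≡ 416 (mod 437)
261^6 ≡ 197 (mod 437)
261^9 ≡ 170 (mod 437)
261^11 ≡ 70 (mod 437)
261^12 ≡ 353 (mod 437)
261^18 ≡ 58 (mod 437)
261^22 ≡ 93 (mod 437)
261^33 ≡ 392 (mod 437)
261^36 ≡ 305 (mod 437)
261^44 ≡ 346 (mod 437)
261^66 ≡ 277 (mod 437)
261^99 ≡ 208 (mod 437)
261^132 ≡ 254 (mod 437)
261^198 ≡ 1 (mod 437) ✓
So ord_437(261) = 198.

198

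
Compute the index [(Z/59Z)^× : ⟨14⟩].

1

ord(14) | φ(59) = 59 − 1 = 58 = 2 · 29.
Divisors of 58: 1, 2, 29, 58.
Evaluate successive powers at the divisors of 58:
14^1 ≡ 14
14^2 ≡ 19
14^29 ≡ 58
14^58 ≡ 1
The order of 14 is 58, so the subgroup it generates has 58 elements.
The index is φ(59) / ord(14) = 58 / 58 = 1.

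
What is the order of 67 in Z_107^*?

ord(67) | φ(107) = 107 − 1 = 106 = 2 · 53.
Divisors of 106: 1, 2, 53, 106.
Test each divisor d:
67^1 ≡ 67 (mod 107)
67^2 ≡ 102 (mod 107)
67^53 ≡ 106 (mod 107)
67^106 ≡ 1 (mod 107) ✓
The smallest such exponent is 106, so the order of 67 is 106.

106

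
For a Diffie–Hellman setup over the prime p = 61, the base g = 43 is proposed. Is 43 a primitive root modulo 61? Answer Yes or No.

Yes

φ(61) = 61 − 1 = 60 = 2^2 · 3 · 5.
An element g generates (Z/61Z)^× iff g^(60/q) ≢ 1 (mod 61) for each prime q ∈ {2, 3, 5}.
43^30 ≡ 60 (mod 61)  [q = 2: ≢ 1 ✓]
43^20 ≡ 47 (mod 61)  [q = 3: ≢ 1 ✓]
43^12 ≡ 58 (mod 61)  [q = 5: ≢ 1 ✓]
All checks pass, so 43 has order 60 and is a primitive root modulo 61.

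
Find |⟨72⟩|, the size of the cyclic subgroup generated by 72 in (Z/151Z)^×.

25

By Lagrange's theorem, ord_151(72) divides φ(151) = 151 − 1 = 150 = 2 · 3 · 5^2.
Divisors of 150: 1, 2, 3, 5, 6, 10, 15, 25, 30, 50, 75, 150.
Check 72^d mod 151 for each divisor in increasing order:
72^1 ≡ 72 (mod 151)
72^2 ≡ 50 (mod 151)
72^3 ≡ 127 (mod 151)
72^5 ≡ 8 (mod 151)
72^6 ≡ 123 (mod 151)
72^10 ≡ 64 (mod 151)
72^15 ≡ 59 (mod 151)
72^25 ≡ 1 (mod 151) ✓
So ord_151(72) = 25.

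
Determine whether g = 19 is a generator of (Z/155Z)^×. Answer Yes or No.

155 = 5 · 31 is a product of two distinct odd primes, so (Z/155Z)^× ≅ (Z/5Z)^× × (Z/31Z)^× is not cyclic.
No primitive root modulo 155 exists; in particular 19 is not one.

No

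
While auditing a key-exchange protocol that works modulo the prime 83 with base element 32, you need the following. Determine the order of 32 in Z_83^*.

Since 32 ∈ (Z/83Z)^×, its order divides φ(83) = 83 − 1 = 82 = 2 · 41.
Divisors of 82: 1, 2, 41, 82.
Check 32^d mod 83 for each divisor in increasing order:
32^1 ≡ 32
32^2 ≡ 28
32^41 ≡ 82
32^82 ≡ 1
The smallest such exponent is 82, so the order of 32 is 82.

82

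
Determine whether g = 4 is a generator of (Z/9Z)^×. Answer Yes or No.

No

φ(9) = φ(3^2) = 3·(3−1) = 6 = 2 · 3.
4 is a primitive root mod 9 iff 4^(φ(9)/q) ≢ 1 for every prime q | φ(9), i.e. q ∈ {2, 3}.
4^3 ≡ 1 (mod 9)  [q = 2: ≡ 1 ✗]
4^2 ≡ 7 (mod 9)  [q = 3: ≢ 1 ✓]
Since 4^3 ≡ 1, the order of 4 divides 3 < 6, so 4 is not a primitive root.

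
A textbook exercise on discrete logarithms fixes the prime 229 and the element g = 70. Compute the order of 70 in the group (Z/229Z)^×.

The order of 70 must divide φ(229) = 229 − 1 = 228 = 2^2 · 3 · 19.
Divisors of 228: 1, 2, 3, 4, 6, 12, 19, 38, 57, 76, 114, 228.
Evaluate successive powers at the divisors of 228:
70^1 ≡ 70 (mod 229)
70^2 ≡ 91 (mod 229)
70^3 ≡ 187 (mod 229)
70^4 ≡ 37 (mod 229)
70^6 ≡ 161 (mod 229)
70^12 ≡ 44 (mod 229)
70^19 ≡ 95 (mod 229)
70^38 ≡ 94 (mod 229)
70^57 ≡ 228 (mod 229)
70^76 ≡ 134 (mod 229)
70^114 ≡ 1 (mod 229) ✓
So ord_229(70) = 114.

114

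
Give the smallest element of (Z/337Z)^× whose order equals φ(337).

φ(337) = 337 − 1 = 336 = 2^4 · 3 · 7.
Test candidates g = 2, 3, … against the prime factors q ∈ {2, 3, 7} of φ(337): g is a generator iff g^(336/q) ≢ 1 for every such q.
g = 2: 2^168 ≡ 1 — hits 1, so not a primitive root.
g = 3: 3^168 ≡ 1 — hits 1, so not a primitive root.
g = 4: 4^168 ≡ 1 — hits 1, so not a primitive root.
g = 5: 5^168 ≡ 336; 5^112 ≡ 1 — hits 1, so not a primitive root.
g = 6: 6^168 ≡ 1 — hits 1, so not a primitive root.
g = 7: 7^168 ≡ 1 — hits 1, so not a primitive root.
g = 8: 8^168 ≡ 1 — hits 1, so not a primitive root.
g = 9: 9^168 ≡ 1 — hits 1, so not a primitive root.
g = 10: 10^168 ≡ 336; 10^112 ≡ 128; 10^48 ≡ 175 — none is 1, so 10 is a primitive root.
Hence the least primitive root of 337 is 10.

10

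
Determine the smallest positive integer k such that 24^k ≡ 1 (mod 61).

20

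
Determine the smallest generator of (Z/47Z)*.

5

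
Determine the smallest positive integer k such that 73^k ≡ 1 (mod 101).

ord(73) | φ(101) = 101 − 1 = 100 = 2^2 · 5^2.
Divisors of 100: 1, 2, 4, 5, 10, 20, 25, 50, 100.
Check 73^d mod 101 for each divisor in increasing order:
73^1 ≡ 73
73^2 ≡ 77
73^4 ≡ 71
73^5 ≡ 32
73^10 ≡ 14
73^20 ≡ 95
73^25 ≡ 10
73^50 ≡ 100
73^100 ≡ 1
Therefore the multiplicative order of 73 modulo 101 is 100.

100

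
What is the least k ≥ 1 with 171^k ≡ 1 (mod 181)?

180

Since 171 ∈ (Z/181Z)^×, its order divides φ(181) = 181 − 1 = 180 = 2^2 · 3^2 · 5.
Divisors of 180: 1, 2, 3, 4, 5, 6, 9, 10, 12, 15, 18, 20, 30, 36, 45, 60, 90, 180.
Test each divisor d:
171^1 ≡ 171 (mod 181)
171^2 ≡ 100 (mod 181)
171^3 ≡ 86 (mod 181)
171^4 ≡ 45 (mod 181)
171^5 ≡ 93 (mod 181)
171^6 ≡ 156 (mod 181)
171^9 ≡ 22 (mod 181)
171^10 ≡ 142 (mod 181)
171^12 ≡ 82 (mod 181)
171^15 ≡ 174 (mod 181)
171^18 ≡ 122 (mod 181)
171^20 ≡ 73 (mod 181)
171^30 ≡ 49 (mod 181)
171^36 ≡ 42 (mod 181)
171^45 ≡ 19 (mod 181)
171^60 ≡ 48 (mod 181)
171^90 ≡ 180 (mod 181)
171^180 ≡ 1 (mod 181) ✓
So ord_181(171) = 180.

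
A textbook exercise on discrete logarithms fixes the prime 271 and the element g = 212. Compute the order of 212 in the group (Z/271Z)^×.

The order of 212 must divide φ(271) = 271 − 1 = 270 = 2 · 3^3 · 5.
Divisors of 270: 1, 2, 3, 5, 6, 9, 10, 15, 18, 27, 30, 45, 54, 90, 135, 270.
Compute 212^d (mod 271) for the divisors d until we hit 1:
212^1 ≡ 212
212^2 ≡ 229
212^3 ≡ 39
212^5 ≡ 259
212^6 ≡ 166
212^9 ≡ 241
212^10 ≡ 144
212^15 ≡ 169
212^18 ≡ 87
212^27 ≡ 100
212^30 ≡ 106
212^45 ≡ 28
212^54 ≡ 244
212^90 ≡ 242
212^135 ≡ 1
So ord_271(212) = 135.

135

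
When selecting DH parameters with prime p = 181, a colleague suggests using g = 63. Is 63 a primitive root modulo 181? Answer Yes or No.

φ(181) = 181 − 1 = 180 = 2^2 · 3^2 · 5.
63 is a primitive root mod 181 iff 63^(φ(181)/q) ≢ 1 for every prime q | φ(181), i.e. q ∈ {2, 3, 5}.
63^90 ≡ 180 (mod 181)  [q = 2: ≢ 1 ✓]
63^60 ≡ 48 (mod 181)  [q = 3: ≢ 1 ✓]
63^36 ≡ 42 (mod 181)  [q = 5: ≢ 1 ✓]
None equal 1, so ord_181(63) = 180: 63 is a primitive root.

Yes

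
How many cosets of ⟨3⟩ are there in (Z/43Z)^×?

1

By Lagrange's theorem, ord_43(3) divides φ(43) = 43 − 1 = 42 = 2 · 3 · 7.
Divisors of 42: 1, 2, 3, 6, 7, 14, 21, 42.
Check 3^d mod 43 for each divisor in increasing order:
3^1 ≡ 3 (mod 43)
3^2 ≡ 9 (mod 43)
3^3 ≡ 27 (mod 43)
3^6 ≡ 41 (mod 43)
3^7 ≡ 37 (mod 43)
3^14 ≡ 36 (mod 43)
3^21 ≡ 42 (mod 43)
3^42 ≡ 1 (mod 43) ✓
So ord_43(3) = 42, hence |⟨3⟩| = 42.
[(Z/43Z)^× : ⟨3⟩] = 42/42 = 1.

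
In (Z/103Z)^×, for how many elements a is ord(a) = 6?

2

φ(103) = 103 − 1 = 102 = 2 · 3 · 17.
(Z/103Z)^× is cyclic (|G| = 102); a cyclic group of order m has exactly φ(d) elements of each order d | m, and none otherwise.
6 = 2 · 3 divides 102, and φ(6) = 2.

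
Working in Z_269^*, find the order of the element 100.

Since 100 ∈ (Z/269Z)^×, its order divides φ(269) = 269 − 1 = 268 = 2^2 · 67.
Divisors of 268: 1, 2, 4, 67, 134, 268.
Compute 100^d (mod 269) for the divisors d until we hit 1:
100^1 ≡ 100
100^2 ≡ 47
100^4 ≡ 57
100^67 ≡ 268
100^134 ≡ 1
Hence ord(100) = 134.

134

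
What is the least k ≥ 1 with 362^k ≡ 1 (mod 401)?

By Lagrange's theorem, ord_401(362) divides φ(401) = 401 − 1 = 400 = 2^4 · 5^2.
Divisors of 400: 1, 2, 4, 5, 8, 10, 16, 20, 25, 40, 50, 80, 100, 200, 400.
Check 362^d mod 401 for each divisor in increasing order:
362^1 ≡ 362 (mod 401)
362^2 ≡ 318 (mod 401)
362^4 ≡ 72 (mod 401)
362^5 ≡ 400 (mod 401)
362^8 ≡ 372 (mod 401)
362^10 ≡ 1 (mod 401) ✓
The smallest such exponent is 10, so the order of 362 is 10.

10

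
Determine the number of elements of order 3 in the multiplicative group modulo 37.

φ(37) = 37 − 1 = 36 = 2^2 · 3^2.
(Z/37Z)^× is cyclic (|G| = 36); a cyclic group of order m has exactly φ(d) elements of each order d | m, and none otherwise.
3 | 36, and φ(3) = 3 − 1 = 2.

2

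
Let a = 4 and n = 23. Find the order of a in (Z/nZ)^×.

11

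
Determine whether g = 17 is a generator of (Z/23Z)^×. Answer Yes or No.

φ(23) = 23 − 1 = 22 = 2 · 11.
An element g generates (Z/23Z)^× iff g^(22/q) ≢ 1 (mod 23) for each prime q ∈ {2, 11}.
17^11 ≡ 22 (mod 23)  [q = 2: ≢ 1 ✓]
17^2 ≡ 13 (mod 23)  [q = 11: ≢ 1 ✓]
All checks pass, so 17 has order 22 and is a primitive root modulo 23.

Yes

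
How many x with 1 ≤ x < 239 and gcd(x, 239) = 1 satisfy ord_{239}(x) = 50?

0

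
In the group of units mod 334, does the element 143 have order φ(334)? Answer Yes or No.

Yes

φ(334) = φ(2)·φ(167) = 1·166 = 166 = 2 · 83.
143 is a primitive root mod 334 iff 143^(φ(334)/q) ≢ 1 for every prime q | φ(334), i.e. q ∈ {2, 83}.
143^83 ≡ 333 (mod 334)  [q = 2: ≢ 1 ✓]
143^2 ≡ 75 (mod 334)  [q = 83: ≢ 1 ✓]
All checks pass, so 143 has order 166 and is a primitive root modulo 334.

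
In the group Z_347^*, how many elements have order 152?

0

φ(347) = 347 − 1 = 346 = 2 · 173.
Since (Z/347Z)^× is cyclic of order 346, the number of elements of order d is φ(d) when d | 346 and 0 otherwise.
152 does not divide 346, so no element of (Z/347Z)^× has order 152.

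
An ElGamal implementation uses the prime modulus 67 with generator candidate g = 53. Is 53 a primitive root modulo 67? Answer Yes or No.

No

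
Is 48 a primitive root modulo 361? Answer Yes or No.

φ(361) = φ(19^2) = 19·(19−1) = 342 = 2 · 3^2 · 19.
Test 48^(342/q) mod 361 for each prime factor q of 342:
48^171 ≡ 360 (mod 361)  [q = 2: ≢ 1 ✓]
48^114 ≡ 68 (mod 361)  [q = 3: ≢ 1 ✓]
48^18 ≡ 210 (mod 361)  [q = 19: ≢ 1 ✓]
All checks pass, so 48 has order 342 and is a primitive root modulo 361.

Yes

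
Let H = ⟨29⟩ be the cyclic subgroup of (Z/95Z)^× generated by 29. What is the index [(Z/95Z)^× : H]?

4

ord(29) | φ(95) = φ(5·19) = (5−1)·(19−1) = 4·18 = 72 = 2^3 · 3^2.
Divisors of 72: 1, 2, 3, 4, 6, 8, 9, 12, 18, 24, 36, 72.
Check 29^d mod 95 for each divisor in increasing order:
29^1 ≡ 29 (mod 95)
29^2 ≡ 81 (mod 95)
29^3 ≡ 69 (mod 95)
29^4 ≡ 6 (mod 95)
29^6 ≡ 11 (mod 95)
29^8 ≡ 36 (mod 95)
29^9 ≡ 94 (mod 95)
29^12 ≡ 26 (mod 95)
29^18 ≡ 1 (mod 95) ✓
The order of 29 is 18, so the subgroup it generates has 18 elements.
Index = |(Z/95Z)^×| / |⟨29⟩| = 72 / 18 = 4.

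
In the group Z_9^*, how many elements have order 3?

φ(9) = φ(3^2) = 3·(3−1) = 6 = 2 · 3.
(Z/9Z)^× is cyclic (|G| = 6); a cyclic group of order m has exactly φ(d) elements of each order d | m, and none otherwise.
3 | 6, and φ(3) = 3 − 1 = 2.

2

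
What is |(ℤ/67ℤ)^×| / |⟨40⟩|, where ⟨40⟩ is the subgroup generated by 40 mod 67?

6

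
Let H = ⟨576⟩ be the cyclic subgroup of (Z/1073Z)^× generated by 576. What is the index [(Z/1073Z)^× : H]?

8

By Lagrange's theorem, ord_1073(576) divides φ(1073) = φ(29·37) = (29−1)·(37−1) = 28·36 = 1008 = 2^4 · 3^2 · 7.
Divisors of 1008: 1, 2, 3, 4, 6, 7, 8, 9, 12, 14, 16, 18, 21, 24, 28, 36, 42, 48, 56, 63, 72, 84, 112, 126, 144, 168, 252, 336, 504, 1008.
Check 576^d mod 1073 for each divisor in increasing order:
576^1 ≡ 576 (mod 1073)
576^2 ≡ 219 (mod 1073)
576^3 ≡ 603 (mod 1073)
576^4 ≡ 749 (mod 1073)
576^6 ≡ 935 (mod 1073)
576^7 ≡ 987 (mod 1073)
576^8 ≡ 895 (mod 1073)
576^9 ≡ 480 (mod 1073)
576^12 ≡ 803 (mod 1073)
576^14 ≡ 958 (mod 1073)
576^16 ≡ 567 (mod 1073)
576^18 ≡ 778 (mod 1073)
576^21 ≡ 233 (mod 1073)
576^24 ≡ 1009 (mod 1073)
576^28 ≡ 349 (mod 1073)
576^36 ≡ 112 (mod 1073)
576^42 ≡ 639 (mod 1073)
576^48 ≡ 877 (mod 1073)
576^56 ≡ 552 (mod 1073)
576^63 ≡ 813 (mod 1073)
576^72 ≡ 741 (mod 1073)
576^84 ≡ 581 (mod 1073)
576^112 ≡ 1045 (mod 1073)
576^126 ≡ 1 (mod 1073) ✓
Thus |⟨576⟩| = ord(576) = 126.
[(Z/1073Z)^× : ⟨576⟩] = 1008/126 = 8.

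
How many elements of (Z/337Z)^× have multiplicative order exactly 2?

φ(337) = 337 − 1 = 336 = 2^4 · 3 · 7.
Since (Z/337Z)^× is cyclic of order 336, the number of elements of order d is φ(d) when d | 336 and 0 otherwise.
2 | 336, and φ(2) = 2 − 1 = 1.

1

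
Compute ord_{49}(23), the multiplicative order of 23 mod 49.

By Lagrange's theorem, ord_49(23) divides φ(49) = φ(7^2) = 7·(7−1) = 42 = 2 · 3 · 7.
Divisors of 42: 1, 2, 3, 6, 7, 14, 21, 42.
Test each divisor d:
23^1 ≡ 23 (mod 49)
23^2 ≡ 39 (mod 49)
23^3 ≡ 15 (mod 49)
23^6 ≡ 29 (mod 49)
23^7 ≡ 30 (mod 49)
23^14 ≡ 18 (mod 49)
23^21 ≡ 1 (mod 49) ✓
The smallest such exponent is 21, so the order of 23 is 21.

21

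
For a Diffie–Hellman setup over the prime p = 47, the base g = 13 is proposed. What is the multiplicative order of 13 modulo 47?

46

By Lagrange's theorem, ord_47(13) divides φ(47) = 47 − 1 = 46 = 2 · 23.
Divisors of 46: 1, 2, 23, 46.
Compute 13^d (mod 47) for the divisors d until we hit 1:
13^1 ≡ 13 (mod 47)
13^2 ≡ 28 (mod 47)
13^23 ≡ 46 (mod 47)
13^46 ≡ 1 (mod 47) ✓
Hence ord(13) = 46.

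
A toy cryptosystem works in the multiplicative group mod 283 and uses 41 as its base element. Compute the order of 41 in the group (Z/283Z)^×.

By Lagrange's theorem, ord_283(41) divides φ(283) = 283 − 1 = 282 = 2 · 3 · 47.
Divisors of 282: 1, 2, 3, 6, 47, 94, 141, 282.
Test each divisor d:
41^1 ≡ 41 (mod 283)
41^2 ≡ 266 (mod 283)
41^3 ≡ 152 (mod 283)
41^6 ≡ 181 (mod 283)
41^47 ≡ 44 (mod 283)
41^94 ≡ 238 (mod 283)
41^141 ≡ 1 (mod 283) ✓
Therefore the multiplicative order of 41 modulo 283 is 141.

141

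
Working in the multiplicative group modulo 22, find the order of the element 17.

ord(17) | φ(22) = φ(2)·φ(11) = 1·10 = 10 = 2 · 5.
Divisors of 10: 1, 2, 5, 10.
Compute 17^d (mod 22) for the divisors d until we hit 1:
17^1 ≡ 17
17^2 ≡ 3
17^5 ≡ 21
17^10 ≡ 1
Hence ord(17) = 10.

10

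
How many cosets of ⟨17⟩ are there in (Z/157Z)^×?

4

The order of 17 must divide φ(157) = 157 − 1 = 156 = 2^2 · 3 · 13.
Divisors of 156: 1, 2, 3, 4, 6, 12, 13, 26, 39, 52, 78, 156.
Check 17^d mod 157 for each divisor in increasing order:
17^1 ≡ 17
17^2 ≡ 132
17^3 ≡ 46
17^4 ≡ 154
17^6 ≡ 75
17^12 ≡ 130
17^13 ≡ 12
17^26 ≡ 144
17^39 ≡ 1
The order of 17 is 39, so the subgroup it generates has 39 elements.
Index = |(Z/157Z)^×| / |⟨17⟩| = 156 / 39 = 4.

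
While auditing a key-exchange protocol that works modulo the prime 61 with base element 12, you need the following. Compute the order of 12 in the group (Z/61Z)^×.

The order of 12 must divide φ(61) = 61 − 1 = 60 = 2^2 · 3 · 5.
Divisors of 60: 1, 2, 3, 4, 5, 6, 10, 12, 15, 20, 30, 60.
Evaluate successive powers at the divisors of 60:
12^1 ≡ 12 (mod 61)
12^2 ≡ 22 (mod 61)
12^3 ≡ 20 (mod 61)
12^4 ≡ 57 (mod 61)
12^5 ≡ 13 (mod 61)
12^6 ≡ 34 (mod 61)
12^10 ≡ 47 (mod 61)
12^12 ≡ 58 (mod 61)
12^15 ≡ 1 (mod 61) ✓
So ord_61(12) = 15.

15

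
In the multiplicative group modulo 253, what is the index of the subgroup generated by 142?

10

The order of 142 must divide φ(253) = φ(11·23) = (11−1)·(23−1) = 10·22 = 220 = 2^2 · 5 · 11.
Divisors of 220: 1, 2, 4, 5, 10, 11, 20, 22, 44, 55, 110, 220.
Test each divisor d:
142^1 ≡ 142 (mod 253)
142^2 ≡ 177 (mod 253)
142^4 ≡ 210 (mod 253)
142^5 ≡ 219 (mod 253)
142^10 ≡ 144 (mod 253)
142^11 ≡ 208 (mod 253)
142^20 ≡ 243 (mod 253)
142^22 ≡ 1 (mod 253) ✓
Thus |⟨142⟩| = ord(142) = 22.
The index is φ(253) / ord(142) = 220 / 22 = 10.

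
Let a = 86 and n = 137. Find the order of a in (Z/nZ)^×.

136

ord(86) | φ(137) = 137 − 1 = 136 = 2^3 · 17.
Divisors of 136: 1, 2, 4, 8, 17, 34, 68, 136.
Evaluate successive powers at the divisors of 136:
86^1 ≡ 86
86^2 ≡ 135
86^4 ≡ 4
86^8 ≡ 16
86^17 ≡ 96
86^34 ≡ 37
86^68 ≡ 136
86^136 ≡ 1
So ord_137(86) = 136.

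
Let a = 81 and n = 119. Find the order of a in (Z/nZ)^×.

12

ord(81) | φ(119) = φ(7·17) = (7−1)·(17−1) = 6·16 = 96 = 2^5 · 3.
Divisors of 96: 1, 2, 3, 4, 6, 8, 12, 16, 24, 32, 48, 96.
Check 81^d mod 119 for each divisor in increasing order:
81^1 ≡ 81
81^2 ≡ 16
81^3 ≡ 106
81^4 ≡ 18
81^6 ≡ 50
81^8 ≡ 86
81^12 ≡ 1
Therefore the multiplicative order of 81 modulo 119 is 12.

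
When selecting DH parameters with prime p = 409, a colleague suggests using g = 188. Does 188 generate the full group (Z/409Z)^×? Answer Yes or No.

Yes

φ(409) = 409 − 1 = 408 = 2^3 · 3 · 17.
188 is a primitive root mod 409 iff 188^(φ(409)/q) ≢ 1 for every prime q | φ(409), i.e. q ∈ {2, 3, 17}.
188^204 ≡ 408 (mod 409)  [q = 2: ≢ 1 ✓]
188^136 ≡ 355 (mod 409)  [q = 3: ≢ 1 ✓]
188^24 ≡ 83 (mod 409)  [q = 17: ≢ 1 ✓]
Every test exponent gives a nontrivial residue, hence 188 generates the full group.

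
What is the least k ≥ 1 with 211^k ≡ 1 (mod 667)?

Since 211 ∈ (Z/667Z)^×, its order divides φ(667) = φ(23·29) = (23−1)·(29−1) = 22·28 = 616 = 2^3 · 7 · 11.
Divisors of 616: 1, 2, 4, 7, 8, 11, 14, 22, 28, 44, 56, 77, 88, 154, 308, 616.
Test each divisor d:
211^1 ≡ 211
211^2 ≡ 499
211^4 ≡ 210
211^7 ≡ 307
211^8 ≡ 78
211^11 ≡ 438
211^14 ≡ 202
211^22 ≡ 415
211^28 ≡ 117
211^44 ≡ 139
211^56 ≡ 349
211^77 ≡ 70
211^88 ≡ 645
211^154 ≡ 231
211^308 ≡ 1
So ord_667(211) = 308.

308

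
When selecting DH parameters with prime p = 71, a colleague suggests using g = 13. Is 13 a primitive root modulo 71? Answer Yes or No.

Yes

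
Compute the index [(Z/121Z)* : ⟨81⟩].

ord(81) | φ(121) = φ(11^2) = 11·(11−1) = 110 = 2 · 5 · 11.
Divisors of 110: 1, 2, 5, 10, 11, 22, 55, 110.
Compute 81^d (mod 121) for the divisors d until we hit 1:
81^1 ≡ 81 (mod 121)
81^2 ≡ 27 (mod 121)
81^5 ≡ 1 (mod 121) ✓
So ord_121(81) = 5, hence |⟨81⟩| = 5.
The index is φ(121) / ord(81) = 110 / 5 = 22.

22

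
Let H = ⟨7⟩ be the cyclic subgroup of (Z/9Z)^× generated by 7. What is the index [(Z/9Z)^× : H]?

2

Since 7 ∈ (Z/9Z)^×, its order divides φ(9) = φ(3^2) = 3·(3−1) = 6 = 2 · 3.
Divisors of 6: 1, 2, 3, 6.
Check 7^d mod 9 for each divisor in increasing order:
7^1 ≡ 7 (mod 9)
7^2 ≡ 4 (mod 9)
7^3 ≡ 1 (mod 9) ✓
The order of 7 is 3, so the subgroup it generates has 3 elements.
Index = |(Z/9Z)^×| / |⟨7⟩| = 6 / 3 = 2.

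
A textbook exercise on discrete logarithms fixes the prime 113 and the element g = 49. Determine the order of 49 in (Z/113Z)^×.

7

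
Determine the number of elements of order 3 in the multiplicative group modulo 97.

φ(97) = 97 − 1 = 96 = 2^5 · 3.
(Z/97Z)^× is cyclic (|G| = 96); a cyclic group of order m has exactly φ(d) elements of each order d | m, and none otherwise.
3 | 96, and φ(3) = 3 − 1 = 2.

2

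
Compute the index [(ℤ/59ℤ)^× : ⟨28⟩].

2

By Lagrange's theorem, ord_59(28) divides φ(59) = 59 − 1 = 58 = 2 · 29.
Divisors of 58: 1, 2, 29, 58.
Check 28^d mod 59 for each divisor in increasing order:
28^1 ≡ 28 (mod 59)
28^2 ≡ 17 (mod 59)
28^29 ≡ 1 (mod 59) ✓
So ord_59(28) = 29, hence |⟨28⟩| = 29.
The index is φ(59) / ord(28) = 58 / 29 = 2.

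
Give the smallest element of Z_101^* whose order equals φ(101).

2

φ(101) = 101 − 1 = 100 = 2^2 · 5^2.
Test candidates g = 2, 3, … against the prime factors q ∈ {2, 5} of φ(101): g is a generator iff g^(100/q) ≢ 1 for every such q.
g = 2: 2^50 ≡ 100; 2^20 ≡ 95 — none is 1, so 2 is a primitive root.
So 2 is the smallest generator of (Z/101Z)^×.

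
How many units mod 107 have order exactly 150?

φ(107) = 107 − 1 = 106 = 2 · 53.
Since (Z/107Z)^× is cyclic of order 106, the number of elements of order d is φ(d) when d | 106 and 0 otherwise.
Here 106 is not a multiple of 150, so there are no elements of order 150.

0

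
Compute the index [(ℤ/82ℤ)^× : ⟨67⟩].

1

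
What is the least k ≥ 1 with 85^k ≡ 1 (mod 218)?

108

ord(85) | φ(218) = φ(2)·φ(109) = 1·108 = 108 = 2^2 · 3^3.
Divisors of 108: 1, 2, 3, 4, 6, 9, 12, 18, 27, 36, 54, 108.
Compute 85^d (mod 218) for the divisors d until we hit 1:
85^1 ≡ 85 (mod 218)
85^2 ≡ 31 (mod 218)
85^3 ≡ 19 (mod 218)
85^4 ≡ 89 (mod 218)
85^6 ≡ 143 (mod 218)
85^9 ≡ 101 (mod 218)
85^12 ≡ 175 (mod 218)
85^18 ≡ 173 (mod 218)
85^27 ≡ 33 (mod 218)
85^36 ≡ 63 (mod 218)
85^54 ≡ 217 (mod 218)
85^108 ≡ 1 (mod 218) ✓
Hence ord(85) = 108.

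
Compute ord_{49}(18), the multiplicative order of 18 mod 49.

3

ord(18) | φ(49) = φ(7^2) = 7·(7−1) = 42 = 2 · 3 · 7.
Divisors of 42: 1, 2, 3, 6, 7, 14, 21, 42.
Compute 18^d (mod 49) for the divisors d until we hit 1:
18^1 ≡ 18 (mod 49)
18^2 ≡ 30 (mod 49)
18^3 ≡ 1 (mod 49) ✓
So ord_49(18) = 3.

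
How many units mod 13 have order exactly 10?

0

φ(13) = 13 − 1 = 12 = 2^2 · 3.
(Z/13Z)^× is cyclic (|G| = 12); a cyclic group of order m has exactly φ(d) elements of each order d | m, and none otherwise.
Since 10 ∤ 12, the count is 0.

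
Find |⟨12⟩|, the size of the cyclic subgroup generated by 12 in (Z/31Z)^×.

30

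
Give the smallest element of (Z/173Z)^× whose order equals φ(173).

φ(173) = 173 − 1 = 172 = 2^2 · 43.
g is a primitive root iff g^(172/q) ≢ 1 (mod 173) for each prime q ∈ {2, 43}.
g = 2: 2^86 ≡ 172; 2^4 ≡ 16 — none is 1, so 2 is a primitive root.
So 2 is the smallest generator of (Z/173Z)^×.

2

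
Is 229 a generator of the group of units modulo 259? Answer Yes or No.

No

259 = 7 · 37 is a product of two distinct odd primes, so (Z/259Z)^× ≅ (Z/7Z)^× × (Z/37Z)^× is not cyclic.
No primitive root modulo 259 exists; in particular 229 is not one.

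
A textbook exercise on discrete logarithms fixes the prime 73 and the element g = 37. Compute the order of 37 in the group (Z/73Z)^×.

9

By Lagrange's theorem, ord_73(37) divides φ(73) = 73 − 1 = 72 = 2^3 · 3^2.
Divisors of 72: 1, 2, 3, 4, 6, 8, 9, 12, 18, 24, 36, 72.
Check 37^d mod 73 for each divisor in increasing order:
37^1 ≡ 37 (mod 73)
37^2 ≡ 55 (mod 73)
37^3 ≡ 64 (mod 73)
37^4 ≡ 32 (mod 73)
37^6 ≡ 8 (mod 73)
37^8 ≡ 2 (mod 73)
37^9 ≡ 1 (mod 73) ✓
So ord_73(37) = 9.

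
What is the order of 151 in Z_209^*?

10

ord(151) | φ(209) = φ(11·19) = (11−1)·(19−1) = 10·18 = 180 = 2^2 · 3^2 · 5.
Divisors of 180: 1, 2, 3, 4, 5, 6, 9, 10, 12, 15, 18, 20, 30, 36, 45, 60, 90, 180.
Evaluate successive powers at the divisors of 180:
151^1 ≡ 151 (mod 209)
151^2 ≡ 20 (mod 209)
151^3 ≡ 94 (mod 209)
151^4 ≡ 191 (mod 209)
151^5 ≡ 208 (mod 209)
151^6 ≡ 58 (mod 209)
151^9 ≡ 18 (mod 209)
151^10 ≡ 1 (mod 209) ✓
So ord_209(151) = 10.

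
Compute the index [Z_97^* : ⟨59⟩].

1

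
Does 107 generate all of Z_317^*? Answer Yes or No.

Yes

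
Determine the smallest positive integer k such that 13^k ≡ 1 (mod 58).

14

ord(13) | φ(58) = φ(2)·φ(29) = 1·28 = 28 = 2^2 · 7.
Divisors of 28: 1, 2, 4, 7, 14, 28.
Compute 13^d (mod 58) for the divisors d until we hit 1:
13^1 ≡ 13 (mod 58)
13^2 ≡ 53 (mod 58)
13^4 ≡ 25 (mod 58)
13^7 ≡ 57 (mod 58)
13^14 ≡ 1 (mod 58) ✓
So ord_58(13) = 14.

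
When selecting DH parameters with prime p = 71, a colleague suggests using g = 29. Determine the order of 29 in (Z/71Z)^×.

35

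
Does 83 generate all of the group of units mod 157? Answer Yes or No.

Yes

φ(157) = 157 − 1 = 156 = 2^2 · 3 · 13.
83 is a primitive root mod 157 iff 83^(φ(157)/q) ≢ 1 for every prime q | φ(157), i.e. q ∈ {2, 3, 13}.
83^78 ≡ 156 (mod 157)  [q = 2: ≢ 1 ✓]
83^52 ≡ 144 (mod 157)  [q = 3: ≢ 1 ✓]
83^12 ≡ 46 (mod 157)  [q = 13: ≢ 1 ✓]
None equal 1, so ord_157(83) = 156: 83 is a primitive root.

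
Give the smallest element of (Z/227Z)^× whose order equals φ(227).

2

φ(227) = 227 − 1 = 226 = 2 · 113.
Test candidates g = 2, 3, … against the prime factors q ∈ {2, 113} of φ(227): g is a generator iff g^(226/q) ≢ 1 for every such q.
g = 2: 2^113 ≡ 226; 2^2 ≡ 4 — none is 1, so 2 is a primitive root.
So 2 is the smallest generator of (Z/227Z)^×.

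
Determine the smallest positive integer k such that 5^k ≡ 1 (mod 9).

ord(5) | φ(9) = φ(3^2) = 3·(3−1) = 6 = 2 · 3.
Divisors of 6: 1, 2, 3, 6.
Check 5^d mod 9 for each divisor in increasing order:
5^1 ≡ 5 (mod 9)
5^2 ≡ 7 (mod 9)
5^3 ≡ 8 (mod 9)
5^6 ≡ 1 (mod 9) ✓
So ord_9(5) = 6.

6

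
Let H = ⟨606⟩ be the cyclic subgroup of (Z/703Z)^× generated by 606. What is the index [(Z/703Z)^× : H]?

18

By Lagrange's theorem, ord_703(606) divides φ(703) = φ(19·37) = (19−1)·(37−1) = 18·36 = 648 = 2^3 · 3^4.
Divisors of 648: 1, 2, 3, 4, 6, 8, 9, 12, 18, 24, 27, 36, 54, 72, 81, 108, 162, 216, 324, 648.
Evaluate successive powers at the divisors of 648:
606^1 ≡ 606
606^2 ≡ 270
606^3 ≡ 524
606^4 ≡ 491
606^6 ≡ 406
606^8 ≡ 655
606^9 ≡ 438
606^12 ≡ 334
606^18 ≡ 628
606^24 ≡ 482
606^27 ≡ 191
606^36 ≡ 1
So ord_703(606) = 36, hence |⟨606⟩| = 36.
The index is φ(703) / ord(606) = 648 / 36 = 18.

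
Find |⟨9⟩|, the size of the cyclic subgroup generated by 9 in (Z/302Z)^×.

25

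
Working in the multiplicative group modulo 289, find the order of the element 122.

272

ord(122) | φ(289) = φ(17^2) = 17·(17−1) = 272 = 2^4 · 17.
Divisors of 272: 1, 2, 4, 8, 16, 17, 34, 68, 136, 272.
Check 122^d mod 289 for each divisor in increasing order:
122^1 ≡ 122
122^2 ≡ 145
122^4 ≡ 217
122^8 ≡ 271
122^16 ≡ 35
122^17 ≡ 224
122^34 ≡ 179
122^68 ≡ 251
122^136 ≡ 288
122^272 ≡ 1
Therefore the multiplicative order of 122 modulo 289 is 272.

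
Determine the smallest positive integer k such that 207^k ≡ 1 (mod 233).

116

ord(207) | φ(233) = 233 − 1 = 232 = 2^3 · 29.
Divisors of 232: 1, 2, 4, 8, 29, 58, 116, 232.
Evaluate successive powers at the divisors of 232:
207^1 ≡ 207 (mod 233)
207^2 ≡ 210 (mod 233)
207^4 ≡ 63 (mod 233)
207^8 ≡ 8 (mod 233)
207^29 ≡ 144 (mod 233)
207^58 ≡ 232 (mod 233)
207^116 ≡ 1 (mod 233) ✓
So ord_233(207) = 116.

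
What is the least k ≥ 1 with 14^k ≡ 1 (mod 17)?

16

Since 14 ∈ (Z/17Z)^×, its order divides φ(17) = 17 − 1 = 16 = 2^4.
Divisors of 16: 1, 2, 4, 8, 16.
Check 14^d mod 17 for each divisor in increasing order:
14^1 ≡ 14 (mod 17)
14^2 ≡ 9 (mod 17)
14^4 ≡ 13 (mod 17)
14^8 ≡ 16 (mod 17)
14^16 ≡ 1 (mod 17) ✓
Therefore the multiplicative order of 14 modulo 17 is 16.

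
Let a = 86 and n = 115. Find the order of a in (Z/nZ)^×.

By Lagrange's theorem, ord_115(86) divides φ(115) = φ(5·23) = (5−1)·(23−1) = 4·22 = 88 = 2^3 · 11.
Divisors of 88: 1, 2, 4, 8, 11, 22, 44, 88.
Evaluate successive powers at the divisors of 88:
86^1 ≡ 86
86^2 ≡ 36
86^4 ≡ 31
86^8 ≡ 41
86^11 ≡ 91
86^22 ≡ 1
Hence ord(86) = 22.

22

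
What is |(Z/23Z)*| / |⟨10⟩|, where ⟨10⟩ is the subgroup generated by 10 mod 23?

Since 10 ∈ (Z/23Z)^×, its order divides φ(23) = 23 − 1 = 22 = 2 · 11.
Divisors of 22: 1, 2, 11, 22.
Test each divisor d:
10^1 ≡ 10 (mod 23)
10^2 ≡ 8 (mod 23)
10^11 ≡ 22 (mod 23)
10^22 ≡ 1 (mod 23) ✓
Thus |⟨10⟩| = ord(10) = 22.
Index = |(Z/23Z)^×| / |⟨10⟩| = 22 / 22 = 1.

1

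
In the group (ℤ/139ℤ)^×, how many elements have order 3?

φ(139) = 139 − 1 = 138 = 2 · 3 · 23.
Since (Z/139Z)^× is cyclic of order 138, the number of elements of order d is φ(d) when d | 138 and 0 otherwise.
3 | 138, and φ(3) = 3 − 1 = 2.

2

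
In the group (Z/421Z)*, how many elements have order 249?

φ(421) = 421 − 1 = 420 = 2^2 · 3 · 5 · 7.
(Z/421Z)^× is cyclic (|G| = 420); a cyclic group of order m has exactly φ(d) elements of each order d | m, and none otherwise.
Since 249 ∤ 420, the count is 0.

0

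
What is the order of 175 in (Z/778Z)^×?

97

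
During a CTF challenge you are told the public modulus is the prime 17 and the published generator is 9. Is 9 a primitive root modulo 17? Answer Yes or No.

No

φ(17) = 17 − 1 = 16 = 2^4.
It suffices to check that the order of 9 is not a proper divisor of 16: compute 9^(16/q) for q ∈ {2}.
9^8 ≡ 1 (mod 17)  [q = 2: ≡ 1 ✗]
Since 9^8 ≡ 1, the order of 9 divides 8 < 16, so 9 is not a primitive root.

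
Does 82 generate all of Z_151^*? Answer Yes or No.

φ(151) = 151 − 1 = 150 = 2 · 3 · 5^2.
Test 82^(150/q) mod 151 for each prime factor q of 150:
82^75 ≡ 150 (mod 151)  [q = 2: ≢ 1 ✓]
82^50 ≡ 32 (mod 151)  [q = 3: ≢ 1 ✓]
82^30 ≡ 59 (mod 151)  [q = 5: ≢ 1 ✓]
All checks pass, so 82 has order 150 and is a primitive root modulo 151.

Yes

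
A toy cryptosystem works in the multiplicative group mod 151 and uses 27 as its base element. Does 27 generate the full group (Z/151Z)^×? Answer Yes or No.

No

φ(151) = 151 − 1 = 150 = 2 · 3 · 5^2.
Test 27^(150/q) mod 151 for each prime factor q of 150:
27^75 ≡ 150 (mod 151)  [q = 2: ≢ 1 ✓]
27^50 ≡ 1 (mod 151)  [q = 3: ≡ 1 ✗]
27^30 ≡ 19 (mod 151)  [q = 5: ≢ 1 ✓]
27^50 ≡ 1 shows ord(27) | 50, strictly less than φ(151); not a primitive root.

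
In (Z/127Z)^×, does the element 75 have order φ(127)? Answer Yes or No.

No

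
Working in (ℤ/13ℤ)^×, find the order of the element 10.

The order of 10 must divide φ(13) = 13 − 1 = 12 = 2^2 · 3.
Divisors of 12: 1, 2, 3, 4, 6, 12.
Test each divisor d:
10^1 ≡ 10 (mod 13)
10^2 ≡ 9 (mod 13)
10^3 ≡ 12 (mod 13)
10^4 ≡ 3 (mod 13)
10^6 ≡ 1 (mod 13) ✓
The smallest such exponent is 6, so the order of 10 is 6.

6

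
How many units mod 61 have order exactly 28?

0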